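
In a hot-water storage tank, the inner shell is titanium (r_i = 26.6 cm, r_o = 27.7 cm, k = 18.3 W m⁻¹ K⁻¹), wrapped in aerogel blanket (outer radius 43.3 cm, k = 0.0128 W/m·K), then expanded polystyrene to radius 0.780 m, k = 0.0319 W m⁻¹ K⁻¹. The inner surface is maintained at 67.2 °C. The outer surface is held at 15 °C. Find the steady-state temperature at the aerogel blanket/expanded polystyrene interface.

Treat each layer as a resistance in series:
  R_titanium = (1/0.266 − 1/0.277)/(4πk) = 0.1493/(4π·18.3) = 6.492×10^-4 K/W
  R_aerogel blanket = (1/0.277 − 1/0.433)/(4πk) = 1.301/(4π·0.0128) = 8.086 K/W
  R_expanded polystyrene = (1/0.433 − 1/0.780)/(4πk) = 1.027/(4π·0.0319) = 2.563 K/W
ΣR = 6.492×10^-4 + 8.086 + 2.563 = 10.65 K/W
Q = ΔT/ΣR = (67.2 °C − 15 °C)/10.65 = 4.901 W
From the inner boundary to the aerogel blanket/expanded polystyrene interface, ΣR_partial = 8.087 K/W.
T_interface = T_in − Q·ΣR_partial = 67.2 °C − (4.901)(8.087) = 27.6 °C

T = 27.6 °C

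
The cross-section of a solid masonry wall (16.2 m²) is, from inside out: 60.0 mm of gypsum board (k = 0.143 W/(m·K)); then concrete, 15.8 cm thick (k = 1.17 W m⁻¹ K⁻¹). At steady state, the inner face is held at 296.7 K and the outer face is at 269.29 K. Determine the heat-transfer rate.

Q = 801 W

Series thermal resistances, inner to outer:
  R_gypsum board = L/(kA) = 0.0600/(0.143·16.2) = 0.02590 K/W
  R_concrete = L/(kA) = 0.158/(1.17·16.2) = 0.008336 K/W
ΣR = 0.02590 + 0.008336 = 0.03424 K/W
Q = ΔT/ΣR = (296.7 K − 269.29 K)/0.03424 = 801 W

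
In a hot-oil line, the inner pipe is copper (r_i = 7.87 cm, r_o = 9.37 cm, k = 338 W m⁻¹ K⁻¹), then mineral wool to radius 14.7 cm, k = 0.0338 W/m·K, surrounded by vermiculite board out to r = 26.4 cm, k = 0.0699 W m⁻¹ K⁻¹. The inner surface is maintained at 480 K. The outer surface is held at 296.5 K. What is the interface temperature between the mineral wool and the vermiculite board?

T = 367.3 K

Treat each layer as a resistance in series:
  R'_copper = ln(0.0937/0.0787)/(2πk) = 0.1745/(2π·338) = 8.215×10^-5 m·K/W
  R'_mineral wool = ln(0.147/0.0937)/(2πk) = 0.4503/(2π·0.0338) = 2.121 m·K/W
  R'_vermiculite board = ln(0.264/0.147)/(2πk) = 0.5855/(2π·0.0699) = 1.333 m·K/W
ΣR = 8.215×10^-5 + 2.121 + 1.333 = 3.454 m·K/W
Q' = ΔT/ΣR = (480 K − 296.5 K)/3.454 = 53.13 W/m
From the inner boundary to the mineral wool/vermiculite board interface, ΣR_partial = 2.121 m·K/W.
T_interface = T_in − Q'·ΣR_partial = 480 K − (53.13)(2.121) = 367.3 K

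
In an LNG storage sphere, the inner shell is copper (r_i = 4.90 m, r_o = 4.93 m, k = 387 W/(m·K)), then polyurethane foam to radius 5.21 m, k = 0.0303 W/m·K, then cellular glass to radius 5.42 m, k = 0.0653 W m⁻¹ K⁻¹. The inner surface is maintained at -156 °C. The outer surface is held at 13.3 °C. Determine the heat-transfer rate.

Series thermal resistances, inner to outer:
  R_copper = (1/4.90 − 1/4.93)/(4πk) = 0.001242/(4π·387) = 2.554×10^-7 K/W
  R_polyurethane foam = (1/4.93 − 1/5.21)/(4πk) = 0.01090/(4π·0.0303) = 0.02863 K/W
  R_cellular glass = (1/5.21 − 1/5.42)/(4πk) = 0.007437/(4π·0.0653) = 0.009063 K/W
ΣR = 2.554×10^-7 + 0.02863 + 0.009063 = 0.03769 K/W
Q = ΔT/ΣR = (-156 °C − 13.3 °C)/0.03769 = -4490 W
(Negative Q ⇒ heat flows inward; heat gain = 4490 W.)

Q = 4.49 kW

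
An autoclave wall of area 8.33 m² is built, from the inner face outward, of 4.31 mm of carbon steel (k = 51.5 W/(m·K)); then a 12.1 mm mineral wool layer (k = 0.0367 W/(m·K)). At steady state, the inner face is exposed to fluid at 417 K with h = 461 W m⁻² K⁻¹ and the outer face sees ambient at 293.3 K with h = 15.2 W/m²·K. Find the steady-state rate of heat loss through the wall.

Q = 2590 W

Resistance network (inner→outer):
  R_conv,in = 1/(hA) = 1/(461·8.33) = 2.604×10^-4 K/W
  R_carbon steel = L/(kA) = 0.00431/(51.5·8.33) = 1.005×10^-5 K/W
  R_mineral wool = L/(kA) = 0.0121/(0.0367·8.33) = 0.03958 K/W
  R_conv,out = 1/(hA) = 1/(15.2·8.33) = 0.007898 K/W
ΣR = 2.604×10^-4 + 1.005×10^-5 + 0.03958 + 0.007898 = 0.04775 K/W
Q = ΔT/ΣR = (417 K − 293.3 K)/0.04775 = 2590 W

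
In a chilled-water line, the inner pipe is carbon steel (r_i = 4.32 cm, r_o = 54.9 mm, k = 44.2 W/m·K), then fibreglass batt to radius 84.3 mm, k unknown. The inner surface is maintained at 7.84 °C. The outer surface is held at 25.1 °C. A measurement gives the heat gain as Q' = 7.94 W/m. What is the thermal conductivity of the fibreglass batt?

ΣR = ΔT/Q' = |7.84 − 25.1|/7.94 = 2.174 m·K/W
Known resistances:
  R'_carbon steel = ln(0.0549/0.0432)/(2πk) = 0.2397/(2π·44.2) = 8.630×10^-4 m·K/W
R_fibreglass batt = ΣR − ΣR_known = 2.174 − 8.630×10^-4 = 2.173 m·K/W
ln(r₂/r₁)/(2πk) = 2.173 ⇒ k = 0.4289/(2π·2.173) = 0.0314 W/m·K

k = 0.0314 W/m·K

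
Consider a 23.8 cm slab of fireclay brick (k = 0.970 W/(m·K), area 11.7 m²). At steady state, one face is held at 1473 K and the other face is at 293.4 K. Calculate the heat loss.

Q = kA·ΔT/L = 0.970 × 11.7 × |1473 K − 293.4 K| / 0.238 = 56200 W

Q = 56.2 kW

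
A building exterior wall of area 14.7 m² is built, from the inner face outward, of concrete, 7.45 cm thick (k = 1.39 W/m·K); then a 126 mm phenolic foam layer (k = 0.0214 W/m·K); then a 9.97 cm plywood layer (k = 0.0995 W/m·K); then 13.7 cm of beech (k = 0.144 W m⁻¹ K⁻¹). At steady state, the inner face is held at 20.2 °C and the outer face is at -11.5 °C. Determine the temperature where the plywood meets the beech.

Treat each layer as a resistance in series:
  R_concrete = L/(kA) = 0.0745/(1.39·14.7) = 0.003646 K/W
  R_phenolic foam = L/(kA) = 0.126/(0.0214·14.7) = 0.4005 K/W
  R_plywood = L/(kA) = 0.0997/(0.0995·14.7) = 0.06816 K/W
  R_beech = L/(kA) = 0.137/(0.144·14.7) = 0.06472 K/W
ΣR = 0.003646 + 0.4005 + 0.06816 + 0.06472 = 0.5370 K/W
Q = ΔT/ΣR = (20.2 °C − -11.5 °C)/0.5370 = 59.03 W
From the inner boundary to the plywood/beech interface, ΣR_partial = 0.4723 K/W.
T_interface = T_in − Q·ΣR_partial = 20.2 °C − (59.03)(0.4723) = -7.68 °C

T = -7.68 °C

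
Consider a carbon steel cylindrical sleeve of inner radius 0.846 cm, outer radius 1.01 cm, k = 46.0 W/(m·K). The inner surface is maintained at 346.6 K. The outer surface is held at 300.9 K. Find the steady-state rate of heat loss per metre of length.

Q' = 2πk·ΔT/ln(r₂/r₁) = 2π × 46.0 × 45.7 / ln(0.0101/0.00846) = 74500 W/m

Q' = 74.5 kW/m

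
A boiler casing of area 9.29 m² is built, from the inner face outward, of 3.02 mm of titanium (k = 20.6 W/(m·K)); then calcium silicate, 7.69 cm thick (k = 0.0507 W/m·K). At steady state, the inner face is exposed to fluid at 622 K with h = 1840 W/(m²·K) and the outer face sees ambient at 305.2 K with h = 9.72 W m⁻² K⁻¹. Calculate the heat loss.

Series thermal resistances, inner to outer:
  R_conv,in = 1/(hA) = 1/(1840·9.29) = 5.850×10^-5 K/W
  R_titanium = L/(kA) = 0.00302/(20.6·9.29) = 1.578×10^-5 K/W
  R_calcium silicate = L/(kA) = 0.0769/(0.0507·9.29) = 0.1633 K/W
  R_conv,out = 1/(hA) = 1/(9.72·9.29) = 0.01107 K/W
ΣR = 5.850×10^-5 + 1.578×10^-5 + 0.1633 + 0.01107 = 0.1744 K/W
Q = ΔT/ΣR = (622 K − 305.2 K)/0.1744 = 1820 W

Q = 1820 W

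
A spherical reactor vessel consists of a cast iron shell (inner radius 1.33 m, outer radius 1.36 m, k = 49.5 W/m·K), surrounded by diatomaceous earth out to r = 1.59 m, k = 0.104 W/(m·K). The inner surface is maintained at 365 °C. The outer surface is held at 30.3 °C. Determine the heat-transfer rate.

Q = 4.11 kW

Treat each layer as a resistance in series:
  R_cast iron = (1/1.33 − 1/1.36)/(4πk) = 0.01659/(4π·49.5) = 2.666×10^-5 K/W
  R_diatomaceous earth = (1/1.36 − 1/1.59)/(4πk) = 0.1064/(4π·0.104) = 0.08139 K/W
ΣR = 2.666×10^-5 + 0.08139 = 0.08142 K/W
Q = ΔT/ΣR = (365 °C − 30.3 °C)/0.08142 = 4110 W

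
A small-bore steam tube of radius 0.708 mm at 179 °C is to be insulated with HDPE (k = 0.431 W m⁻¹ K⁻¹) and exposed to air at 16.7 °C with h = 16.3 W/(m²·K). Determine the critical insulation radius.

For a cylinder, r_cr = k_ins/h = 0.431/16.3 = 0.0264 m = 2.64 cm

r_cr = 2.64 cm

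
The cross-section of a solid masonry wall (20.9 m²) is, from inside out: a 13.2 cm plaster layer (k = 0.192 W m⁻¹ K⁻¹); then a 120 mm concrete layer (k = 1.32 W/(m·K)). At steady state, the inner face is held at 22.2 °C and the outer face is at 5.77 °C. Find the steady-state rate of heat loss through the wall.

Q = 441 W

Resistance network (inner→outer):
  R_plaster = L/(kA) = 0.132/(0.192·20.9) = 0.03289 K/W
  R_concrete = L/(kA) = 0.120/(1.32·20.9) = 0.004350 K/W
ΣR = 0.03289 + 0.004350 = 0.03724 K/W
Q = ΔT/ΣR = (22.2 °C − 5.77 °C)/0.03724 = 441 W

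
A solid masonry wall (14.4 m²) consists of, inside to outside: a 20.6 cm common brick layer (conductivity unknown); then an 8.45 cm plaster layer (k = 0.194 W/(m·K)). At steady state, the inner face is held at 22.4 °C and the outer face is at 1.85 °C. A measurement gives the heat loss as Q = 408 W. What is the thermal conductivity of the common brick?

k = 0.711 W/m·K

ΣR = ΔT/Q = |22.4 − 1.85|/408 = 0.05037 K/W
Known resistances:
  R_plaster = L/(kA) = 0.0845/(0.194·14.4) = 0.03025 K/W
R_common brick = ΣR − ΣR_known = 0.05037 − 0.03025 = 0.02012 K/W
L/(kA) = 0.02012 ⇒ k = 0.206/(0.02012·14.4) = 0.711 W/m·K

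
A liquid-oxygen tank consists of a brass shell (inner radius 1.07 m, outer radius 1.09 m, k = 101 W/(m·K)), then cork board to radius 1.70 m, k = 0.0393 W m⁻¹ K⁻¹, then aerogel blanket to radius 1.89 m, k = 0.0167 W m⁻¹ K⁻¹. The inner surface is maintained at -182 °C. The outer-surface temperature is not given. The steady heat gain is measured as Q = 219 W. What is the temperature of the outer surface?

Series resistances:
  R_brass = (1/1.07 − 1/1.09)/(4πk) = 0.01715/(4π·101) = 1.351×10^-5 K/W
  R_cork board = (1/1.09 − 1/1.70)/(4πk) = 0.3292/(4π·0.0393) = 0.6666 K/W
  R_aerogel blanket = (1/1.70 − 1/1.89)/(4πk) = 0.05913/(4π·0.0167) = 0.2818 K/W
ΣR = 0.9484 K/W
ΔT = Q·ΣR = 219 × 0.9484 = 207.7 K
Heat flows inward, so T_out = T_in + ΔT = -182 + 207.7 = 25.7 °C

T_out = 25.7 °C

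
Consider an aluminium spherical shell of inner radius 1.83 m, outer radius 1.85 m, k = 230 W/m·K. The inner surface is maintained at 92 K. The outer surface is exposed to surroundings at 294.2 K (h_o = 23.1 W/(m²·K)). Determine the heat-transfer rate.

Q = 200 kW

Series thermal resistances, inner to outer:
  R_aluminium = (1/1.83 − 1/1.85)/(4πk) = 0.005908/(4π·230) = 2.044×10^-6 K/W
  R_conv,out = 1/(4πr²h) = 1/(4π·1.85²·23.1) = 0.001007 K/W
ΣR = 2.044×10^-6 + 0.001007 = 0.001009 K/W
Q = ΔT/ΣR = (92 K − 294.2 K)/0.001009 = -2.00×10^5 W
(Negative Q ⇒ heat flows inward; heat gain = 2.00×10^5 W.)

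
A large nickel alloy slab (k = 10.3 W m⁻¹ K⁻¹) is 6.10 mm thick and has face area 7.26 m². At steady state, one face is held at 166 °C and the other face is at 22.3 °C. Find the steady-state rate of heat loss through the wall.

Q = kA·ΔT/L = 10.3 × 7.26 × |166 °C − 22.3 °C| / 0.00610 = 1.76×10^6 W

Q = 1760 kW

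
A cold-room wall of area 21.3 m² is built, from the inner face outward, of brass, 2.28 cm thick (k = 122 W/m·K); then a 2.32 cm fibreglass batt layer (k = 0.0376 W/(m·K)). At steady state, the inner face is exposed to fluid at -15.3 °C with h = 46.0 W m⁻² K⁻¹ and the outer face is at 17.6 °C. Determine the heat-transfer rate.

Q = 1100 W

Series thermal resistances, inner to outer:
  R_conv,in = 1/(hA) = 1/(46.0·21.3) = 0.001021 K/W
  R_brass = L/(kA) = 0.0228/(122·21.3) = 8.774×10^-6 K/W
  R_fibreglass batt = L/(kA) = 0.0232/(0.0376·21.3) = 0.02897 K/W
ΣR = 0.001021 + 8.774×10^-6 + 0.02897 = 0.03000 K/W
Q = ΔT/ΣR = (-15.3 °C − 17.6 °C)/0.03000 = -1100 W
(Negative Q ⇒ heat flows inward; heat gain = 1100 W.)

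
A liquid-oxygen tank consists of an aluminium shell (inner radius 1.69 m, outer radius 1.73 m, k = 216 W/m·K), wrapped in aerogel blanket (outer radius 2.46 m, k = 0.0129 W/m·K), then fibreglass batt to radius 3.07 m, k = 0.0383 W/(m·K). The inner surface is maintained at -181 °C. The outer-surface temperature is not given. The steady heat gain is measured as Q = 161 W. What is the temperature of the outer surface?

Series resistances:
  R_aluminium = (1/1.69 − 1/1.73)/(4πk) = 0.01368/(4π·216) = 5.040×10^-6 K/W
  R_aerogel blanket = (1/1.73 − 1/2.46)/(4πk) = 0.1715/(4π·0.0129) = 1.058 K/W
  R_fibreglass batt = (1/2.46 − 1/3.07)/(4πk) = 0.08077/(4π·0.0383) = 0.1678 K/W
ΣR = 1.226 K/W
ΔT = Q·ΣR = 161 × 1.226 = 197.4 K
Heat flows inward, so T_out = T_in + ΔT = -181 + 197.4 = 16.4 °C

T_out = 16.4 °C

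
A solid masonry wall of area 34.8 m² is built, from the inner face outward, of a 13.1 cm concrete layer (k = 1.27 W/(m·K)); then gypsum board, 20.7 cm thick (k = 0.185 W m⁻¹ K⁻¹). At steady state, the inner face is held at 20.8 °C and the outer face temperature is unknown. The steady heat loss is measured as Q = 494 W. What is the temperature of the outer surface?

Series resistances:
  R_concrete = L/(kA) = 0.131/(1.27·34.8) = 0.002964 K/W
  R_gypsum board = L/(kA) = 0.207/(0.185·34.8) = 0.03215 K/W
ΣR = 0.03512 K/W
ΔT = Q·ΣR = 494 × 0.03512 = 17.35 K
Heat flows outward, so T_out = T_in − ΔT = 20.8 − 17.35 = 3.45 °C

T_out = 3.45 °C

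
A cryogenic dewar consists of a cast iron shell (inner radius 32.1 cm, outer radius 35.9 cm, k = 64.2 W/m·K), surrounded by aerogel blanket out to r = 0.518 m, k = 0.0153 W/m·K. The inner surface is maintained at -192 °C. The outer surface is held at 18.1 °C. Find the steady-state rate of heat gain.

Q = 47.2 W

Series thermal resistances, inner to outer:
  R_cast iron = (1/0.321 − 1/0.359)/(4πk) = 0.3297/(4π·64.2) = 4.087×10^-4 K/W
  R_aerogel blanket = (1/0.359 − 1/0.518)/(4πk) = 0.8550/(4π·0.0153) = 4.447 K/W
ΣR = 4.087×10^-4 + 4.447 = 4.447 K/W
Q = ΔT/ΣR = (-192 °C − 18.1 °C)/4.447 = -47.2 W
(Negative Q ⇒ heat flows inward; heat gain = 47.2 W.)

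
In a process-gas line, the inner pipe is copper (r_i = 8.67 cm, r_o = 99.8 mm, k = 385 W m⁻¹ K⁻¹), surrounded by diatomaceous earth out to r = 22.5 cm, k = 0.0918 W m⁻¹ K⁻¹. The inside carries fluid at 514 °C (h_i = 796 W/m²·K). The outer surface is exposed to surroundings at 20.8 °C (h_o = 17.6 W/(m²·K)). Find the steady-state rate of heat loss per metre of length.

Q' = 340 W/m

Resistance network (inner→outer):
  R'_conv,in = 1/(2πr h) = 1/(2π·0.0867·796) = 0.002306 m·K/W
  R'_copper = ln(0.0998/0.0867)/(2πk) = 0.1407/(2π·385) = 5.817×10^-5 m·K/W
  R'_diatomaceous earth = ln(0.225/0.0998)/(2πk) = 0.8129/(2π·0.0918) = 1.409 m·K/W
  R'_conv,out = 1/(2πr h) = 1/(2π·0.225·17.6) = 0.04019 m·K/W
ΣR = 0.002306 + 5.817×10^-5 + 1.409 + 0.04019 = 1.452 m·K/W
Q' = ΔT/ΣR = (514 °C − 20.8 °C)/1.452 = 340 W/m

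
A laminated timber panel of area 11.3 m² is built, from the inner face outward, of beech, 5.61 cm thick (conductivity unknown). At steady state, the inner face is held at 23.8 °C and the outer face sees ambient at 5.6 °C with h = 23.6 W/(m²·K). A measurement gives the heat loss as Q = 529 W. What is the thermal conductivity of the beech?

ΣR = ΔT/Q = |23.8 − 5.6|/529 = 0.03440 K/W
Known resistances:
  R_conv,out = 1/(hA) = 1/(23.6·11.3) = 0.003750 K/W
R_beech = ΣR − ΣR_known = 0.03440 − 0.003750 = 0.03065 K/W
L/(kA) = 0.03065 ⇒ k = 0.0561/(0.03065·11.3) = 0.162 W/m·K

k = 0.162 W/m·K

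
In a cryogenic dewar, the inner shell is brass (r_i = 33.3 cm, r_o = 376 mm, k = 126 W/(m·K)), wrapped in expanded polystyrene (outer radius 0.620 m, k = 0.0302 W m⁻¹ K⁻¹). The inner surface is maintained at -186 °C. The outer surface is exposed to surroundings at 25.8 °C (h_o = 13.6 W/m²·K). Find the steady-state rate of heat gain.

Q = 76.4 W

Series thermal resistances, inner to outer:
  R_brass = (1/0.333 − 1/0.376)/(4πk) = 0.3434/(4π·126) = 2.169×10^-4 K/W
  R_expanded polystyrene = (1/0.376 − 1/0.620)/(4πk) = 1.047/(4π·0.0302) = 2.758 K/W
  R_conv,out = 1/(4πr²h) = 1/(4π·0.620²·13.6) = 0.01522 K/W
ΣR = 2.169×10^-4 + 2.758 + 0.01522 = 2.773 K/W
Q = ΔT/ΣR = (-186 °C − 25.8 °C)/2.773 = -76.4 W
(Negative Q ⇒ heat flows inward; heat gain = 76.4 W.)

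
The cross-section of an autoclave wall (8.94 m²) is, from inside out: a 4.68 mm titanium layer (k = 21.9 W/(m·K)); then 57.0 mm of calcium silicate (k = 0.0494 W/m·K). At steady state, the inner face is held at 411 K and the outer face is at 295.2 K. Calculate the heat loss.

Q = 897 W

Treat each layer as a resistance in series:
  R_titanium = L/(kA) = 0.00468/(21.9·8.94) = 2.390×10^-5 K/W
  R_calcium silicate = L/(kA) = 0.0570/(0.0494·8.94) = 0.1291 K/W
ΣR = 2.390×10^-5 + 0.1291 = 0.1291 K/W
Q = ΔT/ΣR = (411 K − 295.2 K)/0.1291 = 897 W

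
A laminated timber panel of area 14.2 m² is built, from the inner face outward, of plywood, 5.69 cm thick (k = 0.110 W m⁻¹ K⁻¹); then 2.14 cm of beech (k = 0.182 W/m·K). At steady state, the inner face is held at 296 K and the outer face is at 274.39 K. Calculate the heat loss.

Treat each layer as a resistance in series:
  R_plywood = L/(kA) = 0.0569/(0.110·14.2) = 0.03643 K/W
  R_beech = L/(kA) = 0.0214/(0.182·14.2) = 0.008280 K/W
ΣR = 0.03643 + 0.008280 = 0.04471 K/W
Q = ΔT/ΣR = (296 K − 274.39 K)/0.04471 = 483 W

Q = 483 W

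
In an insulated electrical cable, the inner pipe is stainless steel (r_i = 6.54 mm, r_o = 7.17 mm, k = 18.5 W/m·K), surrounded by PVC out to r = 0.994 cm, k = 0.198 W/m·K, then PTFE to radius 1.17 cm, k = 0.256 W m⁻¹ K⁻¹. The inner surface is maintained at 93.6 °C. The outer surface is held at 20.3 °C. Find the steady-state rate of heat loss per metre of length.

Q' = 201 W/m

Series thermal resistances, inner to outer:
  R'_stainless steel = ln(0.00717/0.00654)/(2πk) = 0.09197/(2π·18.5) = 7.912×10^-4 m·K/W
  R'_PVC = ln(0.00994/0.00717)/(2πk) = 0.3267/(2π·0.198) = 0.2626 m·K/W
  R'_PTFE = ln(0.0117/0.00994)/(2πk) = 0.1630/(2π·0.256) = 0.1014 m·K/W
ΣR = 7.912×10^-4 + 0.2626 + 0.1014 = 0.3648 m·K/W
Q' = ΔT/ΣR = (93.6 °C − 20.3 °C)/0.3648 = 201 W/m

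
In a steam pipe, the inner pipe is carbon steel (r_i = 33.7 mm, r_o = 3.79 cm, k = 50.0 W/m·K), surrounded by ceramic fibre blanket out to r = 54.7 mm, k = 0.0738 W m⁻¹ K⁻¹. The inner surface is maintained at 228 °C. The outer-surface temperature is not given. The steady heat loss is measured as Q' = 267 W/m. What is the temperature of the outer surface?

T_out = 16.6 °C

Sum the resistances:
  R'_carbon steel = ln(0.0379/0.0337)/(2πk) = 0.1175/(2π·50.0) = 3.739×10^-4 m·K/W
  R'_ceramic fibre blanket = ln(0.0547/0.0379)/(2πk) = 0.3669/(2π·0.0738) = 0.7913 m·K/W
ΣR = 0.7916 m·K/W
ΔT = Q'·ΣR = 267 × 0.7916 = 211.4 K
Heat flows outward, so T_out = T_in − ΔT = 228 − 211.4 = 16.6 °C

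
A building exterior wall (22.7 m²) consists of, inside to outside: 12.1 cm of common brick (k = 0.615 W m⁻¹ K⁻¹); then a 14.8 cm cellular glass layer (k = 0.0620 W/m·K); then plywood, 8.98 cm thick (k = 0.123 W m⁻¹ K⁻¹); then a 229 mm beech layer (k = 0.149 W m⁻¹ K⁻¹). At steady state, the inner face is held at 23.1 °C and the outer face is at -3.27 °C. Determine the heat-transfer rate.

Treat each layer as a resistance in series:
  R_common brick = L/(kA) = 0.121/(0.615·22.7) = 0.008667 K/W
  R_cellular glass = L/(kA) = 0.148/(0.0620·22.7) = 0.1052 K/W
  R_plywood = L/(kA) = 0.0898/(0.123·22.7) = 0.03216 K/W
  R_beech = L/(kA) = 0.229/(0.149·22.7) = 0.06771 K/W
ΣR = 0.008667 + 0.1052 + 0.03216 + 0.06771 = 0.2137 K/W
Q = ΔT/ΣR = (23.1 °C − -3.27 °C)/0.2137 = 123 W

Q = 123 W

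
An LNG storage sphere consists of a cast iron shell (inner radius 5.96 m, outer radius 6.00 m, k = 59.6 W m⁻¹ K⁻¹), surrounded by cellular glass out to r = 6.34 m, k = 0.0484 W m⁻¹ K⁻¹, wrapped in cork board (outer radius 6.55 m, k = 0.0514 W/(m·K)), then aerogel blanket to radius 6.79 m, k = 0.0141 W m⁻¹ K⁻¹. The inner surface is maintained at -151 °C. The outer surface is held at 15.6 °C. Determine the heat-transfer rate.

Q = 3.14 kW

Series thermal resistances, inner to outer:
  R_cast iron = (1/5.96 − 1/6.00)/(4πk) = 0.001119/(4π·59.6) = 1.494×10^-6 K/W
  R_cellular glass = (1/6.00 − 1/6.34)/(4πk) = 0.008938/(4π·0.0484) = 0.01470 K/W
  R_cork board = (1/6.34 − 1/6.55)/(4πk) = 0.005057/(4π·0.0514) = 0.007829 K/W
  R_aerogel blanket = (1/6.55 − 1/6.79)/(4πk) = 0.005396/(4π·0.0141) = 0.03046 K/W
ΣR = 1.494×10^-6 + 0.01470 + 0.007829 + 0.03046 = 0.05299 K/W
Q = ΔT/ΣR = (-151 °C − 15.6 °C)/0.05299 = -3140 W
(Negative Q ⇒ heat flows inward; heat gain = 3140 W.)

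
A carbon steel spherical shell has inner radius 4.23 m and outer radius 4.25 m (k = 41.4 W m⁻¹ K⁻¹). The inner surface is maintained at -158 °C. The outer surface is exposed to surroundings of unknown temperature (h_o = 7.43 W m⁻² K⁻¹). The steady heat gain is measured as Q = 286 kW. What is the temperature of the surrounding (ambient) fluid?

T_out = 12.2 °C

Sum the resistances:
  R_carbon steel = (1/4.23 − 1/4.25)/(4πk) = 0.001113/(4π·41.4) = 2.138×10^-6 K/W
  R_conv,out = 1/(4πr²h) = 1/(4π·4.25²·7.43) = 5.930×10^-4 K/W
ΣR = 5.951×10^-4 K/W
ΔT = Q·ΣR = 2.86×10^5 × 5.951×10^-4 = 170.2 K
Heat flows inward, so T_out = T_in + ΔT = -158 + 170.2 = 12.2 °C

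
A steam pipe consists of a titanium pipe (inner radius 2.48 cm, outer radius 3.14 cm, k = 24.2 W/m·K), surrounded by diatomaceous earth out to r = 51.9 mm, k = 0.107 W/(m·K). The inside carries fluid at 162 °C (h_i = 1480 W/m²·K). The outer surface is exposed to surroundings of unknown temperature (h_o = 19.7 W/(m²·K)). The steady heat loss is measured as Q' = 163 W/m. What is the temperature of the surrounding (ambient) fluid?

T_out = 13.8 °C

Series resistances:
  R'_conv,in = 1/(2πr h) = 1/(2π·0.0248·1480) = 0.004336 m·K/W
  R'_titanium = ln(0.0314/0.0248)/(2πk) = 0.2360/(2π·24.2) = 0.001552 m·K/W
  R'_diatomaceous earth = ln(0.0519/0.0314)/(2πk) = 0.5025/(2π·0.107) = 0.7474 m·K/W
  R'_conv,out = 1/(2πr h) = 1/(2π·0.0519·19.7) = 0.1557 m·K/W
ΣR = 0.9090 m·K/W
ΔT = Q'·ΣR = 163 × 0.9090 = 148.2 K
Heat flows outward, so T_out = T_in − ΔT = 162 − 148.2 = 13.8 °C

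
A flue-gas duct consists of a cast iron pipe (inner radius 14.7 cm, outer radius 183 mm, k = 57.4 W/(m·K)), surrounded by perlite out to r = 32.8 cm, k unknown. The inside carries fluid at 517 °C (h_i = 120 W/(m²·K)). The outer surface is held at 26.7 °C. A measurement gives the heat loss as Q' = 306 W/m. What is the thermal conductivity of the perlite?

ΣR = ΔT/Q' = |517 − 26.7|/306 = 1.602 m·K/W
Known resistances:
  R'_conv,in = 1/(2πr h) = 1/(2π·0.147·120) = 0.009022 m·K/W
  R'_cast iron = ln(0.183/0.147)/(2πk) = 0.2191/(2π·57.4) = 6.074×10^-4 m·K/W
R_perlite = ΣR − ΣR_known = 1.602 − 0.009629 = 1.592 m·K/W
ln(r₂/r₁)/(2πk) = 1.592 ⇒ k = 0.5835/(2π·1.592) = 0.0583 W/m·K

k = 0.0583 W/m·K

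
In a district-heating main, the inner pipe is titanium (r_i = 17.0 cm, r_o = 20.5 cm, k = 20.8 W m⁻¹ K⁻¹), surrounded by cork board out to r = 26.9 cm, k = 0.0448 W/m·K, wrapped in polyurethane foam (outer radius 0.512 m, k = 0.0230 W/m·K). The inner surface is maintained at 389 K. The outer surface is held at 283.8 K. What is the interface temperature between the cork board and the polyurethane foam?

Treat each layer as a resistance in series:
  R'_titanium = ln(0.205/0.170)/(2πk) = 0.1872/(2π·20.8) = 0.001432 m·K/W
  R'_cork board = ln(0.269/0.205)/(2πk) = 0.2717/(2π·0.0448) = 0.9652 m·K/W
  R'_polyurethane foam = ln(0.512/0.269)/(2πk) = 0.6436/(2π·0.0230) = 4.454 m·K/W
ΣR = 0.001432 + 0.9652 + 4.454 = 5.421 m·K/W
Q' = ΔT/ΣR = (389 K − 283.8 K)/5.421 = 19.41 W/m
From the inner boundary to the cork board/polyurethane foam interface, ΣR_partial = 0.9666 m·K/W.
T_interface = T_in − Q'·ΣR_partial = 389 K − (19.41)(0.9666) = 370.2 K

T = 370.2 K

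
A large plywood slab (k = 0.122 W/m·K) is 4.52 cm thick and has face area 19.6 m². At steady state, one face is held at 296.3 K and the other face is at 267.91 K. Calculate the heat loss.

Q = 1500 W

Q = kA·ΔT/L = 0.122 × 19.6 × |296.3 K − 267.91 K| / 0.0452 = 1500 W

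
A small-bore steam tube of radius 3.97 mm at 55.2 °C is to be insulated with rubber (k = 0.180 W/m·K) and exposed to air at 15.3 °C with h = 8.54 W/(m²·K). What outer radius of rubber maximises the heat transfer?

r_cr = 2.11 cm

For a cylinder, r_cr = k_ins/h = 0.180/8.54 = 0.0211 m = 2.11 cm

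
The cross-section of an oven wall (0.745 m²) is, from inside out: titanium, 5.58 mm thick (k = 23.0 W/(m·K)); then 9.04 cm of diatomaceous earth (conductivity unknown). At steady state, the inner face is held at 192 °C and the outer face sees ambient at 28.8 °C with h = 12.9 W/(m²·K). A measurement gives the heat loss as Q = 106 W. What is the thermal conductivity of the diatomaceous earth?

k = 0.0845 W/m·K

ΣR = ΔT/Q = |192 − 28.8|/106 = 1.540 K/W
Known resistances:
  R_titanium = L/(kA) = 0.00558/(23.0·0.745) = 3.256×10^-4 K/W
  R_conv,out = 1/(hA) = 1/(12.9·0.745) = 0.1041 K/W
R_diatomaceous earth = ΣR − ΣR_known = 1.540 − 0.1044 = 1.436 K/W
L/(kA) = 1.436 ⇒ k = 0.0904/(1.436·0.745) = 0.0845 W/m·K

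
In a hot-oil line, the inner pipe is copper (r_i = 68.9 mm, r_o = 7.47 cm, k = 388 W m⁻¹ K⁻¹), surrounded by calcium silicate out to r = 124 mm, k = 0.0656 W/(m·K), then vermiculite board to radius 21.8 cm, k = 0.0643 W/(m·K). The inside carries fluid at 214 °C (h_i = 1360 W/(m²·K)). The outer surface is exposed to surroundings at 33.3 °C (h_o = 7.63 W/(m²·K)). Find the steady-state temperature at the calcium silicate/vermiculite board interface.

T = 132 °C

Resistance network (inner→outer):
  R'_conv,in = 1/(2πr h) = 1/(2π·0.0689·1360) = 0.001698 m·K/W
  R'_copper = ln(0.0747/0.0689)/(2πk) = 0.08082/(2π·388) = 3.315×10^-5 m·K/W
  R'_calcium silicate = ln(0.124/0.0747)/(2πk) = 0.5068/(2π·0.0656) = 1.230 m·K/W
  R'_vermiculite board = ln(0.218/0.124)/(2πk) = 0.5642/(2π·0.0643) = 1.397 m·K/W
  R'_conv,out = 1/(2πr h) = 1/(2π·0.218·7.63) = 0.09568 m·K/W
ΣR = 0.001698 + 3.315×10^-5 + 1.230 + 1.397 + 0.09568 = 2.724 m·K/W
Q' = ΔT/ΣR = (214 °C − 33.3 °C)/2.724 = 66.34 W/m
From the inner boundary to the calcium silicate/vermiculite board interface, ΣR_partial = 1.232 m·K/W.
T_interface = T_in − Q'·ΣR_partial = 214 °C − (66.34)(1.232) = 132 °C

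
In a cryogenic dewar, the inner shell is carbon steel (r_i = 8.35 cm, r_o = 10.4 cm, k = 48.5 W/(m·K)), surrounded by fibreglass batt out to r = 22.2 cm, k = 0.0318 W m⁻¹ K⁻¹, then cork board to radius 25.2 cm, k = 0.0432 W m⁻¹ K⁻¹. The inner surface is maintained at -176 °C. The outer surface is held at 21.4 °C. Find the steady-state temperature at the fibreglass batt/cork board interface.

Series thermal resistances, inner to outer:
  R_carbon steel = (1/0.0835 − 1/0.104)/(4πk) = 2.361/(4π·48.5) = 0.003873 K/W
  R_fibreglass batt = (1/0.104 − 1/0.222)/(4πk) = 5.111/(4π·0.0318) = 12.79 K/W
  R_cork board = (1/0.222 − 1/0.252)/(4πk) = 0.5363/(4π·0.0432) = 0.9878 K/W
ΣR = 0.003873 + 12.79 + 0.9878 = 13.78 K/W
Q = ΔT/ΣR = (-176 °C − 21.4 °C)/13.78 = -14.33 W
From the inner boundary to the fibreglass batt/cork board interface, ΣR_partial = 12.79 K/W.
T_interface = T_in − Q·ΣR_partial = -176 °C − (-14.33)(12.79) = 7.3 °C

T = 7.3 °C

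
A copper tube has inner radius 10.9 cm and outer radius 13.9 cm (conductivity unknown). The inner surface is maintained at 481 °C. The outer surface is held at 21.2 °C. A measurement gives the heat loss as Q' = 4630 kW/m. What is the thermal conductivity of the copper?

k = 390 W/m·K

ΣR = ΔT/Q' = |481 − 21.2|/4.63×10^6 = 9.931×10^-5 m·K/W
ln(r₂/r₁)/(2πk) = 9.931×10^-5 ⇒ k = 0.2431/(2π·9.931×10^-5) = 390 W/m·K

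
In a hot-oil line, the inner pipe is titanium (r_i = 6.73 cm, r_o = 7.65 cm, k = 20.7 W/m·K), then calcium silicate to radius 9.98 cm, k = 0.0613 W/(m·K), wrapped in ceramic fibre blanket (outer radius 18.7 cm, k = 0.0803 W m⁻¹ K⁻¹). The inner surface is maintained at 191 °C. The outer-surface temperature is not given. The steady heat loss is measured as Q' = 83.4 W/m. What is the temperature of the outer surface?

T_out = 29.5 °C

Sum the resistances:
  R'_titanium = ln(0.0765/0.0673)/(2πk) = 0.1281/(2π·20.7) = 9.851×10^-4 m·K/W
  R'_calcium silicate = ln(0.0998/0.0765)/(2πk) = 0.2659/(2π·0.0613) = 0.6903 m·K/W
  R'_ceramic fibre blanket = ln(0.187/0.0998)/(2πk) = 0.6279/(2π·0.0803) = 1.245 m·K/W
ΣR = 1.936 m·K/W
ΔT = Q'·ΣR = 83.4 × 1.936 = 161.5 K
Heat flows outward, so T_out = T_in − ΔT = 191 − 161.5 = 29.5 °C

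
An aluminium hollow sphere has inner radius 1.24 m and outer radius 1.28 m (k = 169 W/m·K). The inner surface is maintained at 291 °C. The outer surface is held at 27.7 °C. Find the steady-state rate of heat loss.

Q = 4πk·ΔT/(1/r₁ − 1/r₂) = 4π × 169 × 263.3 / (1/1.24 − 1/1.28) = 2.22×10^7 W

Q = 2.22×10^7 W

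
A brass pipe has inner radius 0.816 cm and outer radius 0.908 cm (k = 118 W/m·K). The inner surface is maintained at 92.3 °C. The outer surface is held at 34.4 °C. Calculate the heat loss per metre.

Q' = 402 kW/m

Q' = 2πk·ΔT/ln(r₂/r₁) = 2π × 118 × 57.9 / ln(0.00908/0.00816) = 4.02×10^5 W/m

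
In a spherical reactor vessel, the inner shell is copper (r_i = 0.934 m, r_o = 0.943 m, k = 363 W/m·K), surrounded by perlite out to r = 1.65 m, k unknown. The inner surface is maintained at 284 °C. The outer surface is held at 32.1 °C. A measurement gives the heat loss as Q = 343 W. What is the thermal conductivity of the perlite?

k = 0.0492 W/m·K

ΣR = ΔT/Q = |284 − 32.1|/343 = 0.7344 K/W
Known resistances:
  R_copper = (1/0.934 − 1/0.943)/(4πk) = 0.01022/(4π·363) = 2.240×10^-6 K/W
R_perlite = ΣR − ΣR_known = 0.7344 − 2.240×10^-6 = 0.7344 K/W
(1/r₁−1/r₂)/(4πk) = 0.7344 ⇒ k = 0.4544/(4π·0.7344) = 0.0492 W/m·K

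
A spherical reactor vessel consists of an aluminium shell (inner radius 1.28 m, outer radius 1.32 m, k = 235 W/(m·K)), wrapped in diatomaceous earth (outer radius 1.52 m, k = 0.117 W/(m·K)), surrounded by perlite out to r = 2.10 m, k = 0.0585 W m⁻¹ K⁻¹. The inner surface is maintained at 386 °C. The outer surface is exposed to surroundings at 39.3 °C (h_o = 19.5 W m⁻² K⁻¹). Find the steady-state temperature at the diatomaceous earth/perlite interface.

T = 312 °C

Treat each layer as a resistance in series:
  R_aluminium = (1/1.28 − 1/1.32)/(4πk) = 0.02367/(4π·235) = 8.017×10^-6 K/W
  R_diatomaceous earth = (1/1.32 − 1/1.52)/(4πk) = 0.09968/(4π·0.117) = 0.06780 K/W
  R_perlite = (1/1.52 − 1/2.10)/(4πk) = 0.1817/(4π·0.0585) = 0.2472 K/W
  R_conv,out = 1/(4πr²h) = 1/(4π·2.10²·19.5) = 9.254×10^-4 K/W
ΣR = 8.017×10^-6 + 0.06780 + 0.2472 + 9.254×10^-4 = 0.3159 K/W
Q = ΔT/ΣR = (386 °C − 39.3 °C)/0.3159 = 1097 W
From the inner boundary to the diatomaceous earth/perlite interface, ΣR_partial = 0.06781 K/W.
T_interface = T_in − Q·ΣR_partial = 386 °C − (1097)(0.06781) = 312 °C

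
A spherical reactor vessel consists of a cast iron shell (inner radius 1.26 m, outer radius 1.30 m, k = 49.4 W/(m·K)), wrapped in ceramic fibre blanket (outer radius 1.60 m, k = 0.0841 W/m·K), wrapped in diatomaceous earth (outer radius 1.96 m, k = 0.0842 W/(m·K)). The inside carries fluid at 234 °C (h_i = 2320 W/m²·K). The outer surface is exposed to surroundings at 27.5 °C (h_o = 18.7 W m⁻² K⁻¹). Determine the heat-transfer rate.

Q = 839 W

Treat each layer as a resistance in series:
  R_conv,in = 1/(4πr²h) = 1/(4π·1.26²·2320) = 2.161×10^-5 K/W
  R_cast iron = (1/1.26 − 1/1.30)/(4πk) = 0.02442/(4π·49.4) = 3.934×10^-5 K/W
  R_ceramic fibre blanket = (1/1.30 − 1/1.60)/(4πk) = 0.1442/(4π·0.0841) = 0.1365 K/W
  R_diatomaceous earth = (1/1.60 − 1/1.96)/(4πk) = 0.1148/(4π·0.0842) = 0.1085 K/W
  R_conv,out = 1/(4πr²h) = 1/(4π·1.96²·18.7) = 0.001108 K/W
ΣR = 2.161×10^-5 + 3.934×10^-5 + 0.1365 + 0.1085 + 0.001108 = 0.2462 K/W
Q = ΔT/ΣR = (234 °C − 27.5 °C)/0.2462 = 839 W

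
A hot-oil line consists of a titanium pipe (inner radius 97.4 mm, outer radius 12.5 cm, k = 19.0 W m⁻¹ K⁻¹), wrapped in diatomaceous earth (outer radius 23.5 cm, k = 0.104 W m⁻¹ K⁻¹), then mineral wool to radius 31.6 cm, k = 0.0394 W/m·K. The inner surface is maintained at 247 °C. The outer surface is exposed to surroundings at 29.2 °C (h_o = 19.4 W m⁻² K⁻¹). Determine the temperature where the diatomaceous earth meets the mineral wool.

T = 151 °C

Treat each layer as a resistance in series:
  R'_titanium = ln(0.125/0.0974)/(2πk) = 0.2495/(2π·19.0) = 0.002090 m·K/W
  R'_diatomaceous earth = ln(0.235/0.125)/(2πk) = 0.6313/(2π·0.104) = 0.9661 m·K/W
  R'_mineral wool = ln(0.316/0.235)/(2πk) = 0.2962/(2π·0.0394) = 1.196 m·K/W
  R'_conv,out = 1/(2πr h) = 1/(2π·0.316·19.4) = 0.02596 m·K/W
ΣR = 0.002090 + 0.9661 + 1.196 + 0.02596 = 2.190 m·K/W
Q' = ΔT/ΣR = (247 °C − 29.2 °C)/2.190 = 99.45 W/m
From the inner boundary to the diatomaceous earth/mineral wool interface, ΣR_partial = 0.9682 m·K/W.
T_interface = T_in − Q'·ΣR_partial = 247 °C − (99.45)(0.9682) = 151 °C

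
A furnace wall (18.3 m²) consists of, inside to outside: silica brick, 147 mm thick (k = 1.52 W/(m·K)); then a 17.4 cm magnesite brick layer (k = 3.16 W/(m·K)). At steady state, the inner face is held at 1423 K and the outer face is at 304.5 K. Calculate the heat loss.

Series thermal resistances, inner to outer:
  R_silica brick = L/(kA) = 0.147/(1.52·18.3) = 0.005285 K/W
  R_magnesite brick = L/(kA) = 0.174/(3.16·18.3) = 0.003009 K/W
ΣR = 0.005285 + 0.003009 = 0.008294 K/W
Q = ΔT/ΣR = (1423 K − 304.5 K)/0.008294 = 1.35×10^5 W

Q = 1.35×10^5 W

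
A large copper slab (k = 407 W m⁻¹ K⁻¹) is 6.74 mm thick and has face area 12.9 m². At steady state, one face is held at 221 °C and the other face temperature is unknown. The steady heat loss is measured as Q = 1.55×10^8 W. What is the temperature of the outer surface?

Sum the resistances:
  R_copper = L/(kA) = 0.00674/(407·12.9) = 1.284×10^-6 K/W
ΣR = 1.284×10^-6 K/W
ΔT = Q·ΣR = 1.55×10^8 × 1.284×10^-6 = 199.0 K
Heat flows outward, so T_out = T_in − ΔT = 221 − 199.0 = 22.0 °C

T_out = 22.0 °C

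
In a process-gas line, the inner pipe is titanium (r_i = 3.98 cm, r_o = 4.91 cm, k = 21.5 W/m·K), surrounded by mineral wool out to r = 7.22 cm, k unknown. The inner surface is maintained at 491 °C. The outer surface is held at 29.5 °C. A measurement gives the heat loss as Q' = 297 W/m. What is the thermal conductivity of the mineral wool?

ΣR = ΔT/Q' = |491 − 29.5|/297 = 1.554 m·K/W
Known resistances:
  R'_titanium = ln(0.0491/0.0398)/(2πk) = 0.2100/(2π·21.5) = 0.001554 m·K/W
R_mineral wool = ΣR − ΣR_known = 1.554 − 0.001554 = 1.552 m·K/W
ln(r₂/r₁)/(2πk) = 1.552 ⇒ k = 0.3856/(2π·1.552) = 0.0395 W/m·K

k = 0.0395 W/m·K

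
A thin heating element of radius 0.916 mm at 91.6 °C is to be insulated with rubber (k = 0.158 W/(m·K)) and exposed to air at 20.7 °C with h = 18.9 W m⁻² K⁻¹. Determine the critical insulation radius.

r_cr = 0.836 cm

For a cylinder, r_cr = k_ins/h = 0.158/18.9 = 0.00836 m = 0.836 cm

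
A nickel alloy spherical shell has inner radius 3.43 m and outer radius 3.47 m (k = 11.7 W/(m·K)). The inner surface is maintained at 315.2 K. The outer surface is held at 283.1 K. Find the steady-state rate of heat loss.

Q = 1400 kW

Q = 4πk·ΔT/(1/r₁ − 1/r₂) = 4π × 11.7 × 32.1 / (1/3.43 − 1/3.47) = 1.40×10^6 W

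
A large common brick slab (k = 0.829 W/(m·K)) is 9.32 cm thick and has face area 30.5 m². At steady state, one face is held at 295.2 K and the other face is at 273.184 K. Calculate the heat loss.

Q = 5.97 kW

Q = kA·ΔT/L = 0.829 × 30.5 × |295.2 K − 273.184 K| / 0.0932 = 5970 W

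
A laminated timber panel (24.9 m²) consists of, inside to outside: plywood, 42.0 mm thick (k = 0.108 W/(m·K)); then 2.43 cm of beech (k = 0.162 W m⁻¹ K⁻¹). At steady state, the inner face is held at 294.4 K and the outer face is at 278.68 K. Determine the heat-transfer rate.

Q = 726 W

Series thermal resistances, inner to outer:
  R_plywood = L/(kA) = 0.0420/(0.108·24.9) = 0.01562 K/W
  R_beech = L/(kA) = 0.0243/(0.162·24.9) = 0.006024 K/W
ΣR = 0.01562 + 0.006024 = 0.02164 K/W
Q = ΔT/ΣR = (294.4 K − 278.68 K)/0.02164 = 726 W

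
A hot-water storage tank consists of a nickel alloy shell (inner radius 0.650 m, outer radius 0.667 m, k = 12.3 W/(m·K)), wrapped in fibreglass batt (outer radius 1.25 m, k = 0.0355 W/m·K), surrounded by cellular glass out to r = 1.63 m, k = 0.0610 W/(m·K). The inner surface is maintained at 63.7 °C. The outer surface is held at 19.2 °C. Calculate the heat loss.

Q = 24.6 W

Resistance network (inner→outer):
  R_nickel alloy = (1/0.650 − 1/0.667)/(4πk) = 0.03921/(4π·12.3) = 2.537×10^-4 K/W
  R_fibreglass batt = (1/0.667 − 1/1.25)/(4πk) = 0.6993/(4π·0.0355) = 1.567 K/W
  R_cellular glass = (1/1.25 − 1/1.63)/(4πk) = 0.1865/(4π·0.0610) = 0.2433 K/W
ΣR = 2.537×10^-4 + 1.567 + 0.2433 = 1.811 K/W
Q = ΔT/ΣR = (63.7 °C − 19.2 °C)/1.811 = 24.6 W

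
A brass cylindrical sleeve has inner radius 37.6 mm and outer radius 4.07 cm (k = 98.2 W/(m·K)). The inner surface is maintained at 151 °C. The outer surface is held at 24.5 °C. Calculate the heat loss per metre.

Q' = 2πk·ΔT/ln(r₂/r₁) = 2π × 98.2 × 126.5 / ln(0.0407/0.0376) = 9.85×10^5 W/m

Q' = 985 kW/m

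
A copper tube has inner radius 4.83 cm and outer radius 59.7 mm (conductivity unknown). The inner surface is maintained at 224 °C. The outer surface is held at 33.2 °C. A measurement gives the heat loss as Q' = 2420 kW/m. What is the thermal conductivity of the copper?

k = 428 W/m·K

ΣR = ΔT/Q' = |224 − 33.2|/2.42×10^6 = 7.884×10^-5 m·K/W
ln(r₂/r₁)/(2πk) = 7.884×10^-5 ⇒ k = 0.2119/(2π·7.884×10^-5) = 428 W/m·K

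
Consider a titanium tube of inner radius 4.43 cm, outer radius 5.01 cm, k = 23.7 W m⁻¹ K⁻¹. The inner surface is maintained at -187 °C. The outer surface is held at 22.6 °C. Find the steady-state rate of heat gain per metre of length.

Q' = 2πk·ΔT/ln(r₂/r₁) = 2π × 23.7 × 209.6 / ln(0.0501/0.0443) = 2.54×10^5 W/m

Q' = 2.54×10^5 W/m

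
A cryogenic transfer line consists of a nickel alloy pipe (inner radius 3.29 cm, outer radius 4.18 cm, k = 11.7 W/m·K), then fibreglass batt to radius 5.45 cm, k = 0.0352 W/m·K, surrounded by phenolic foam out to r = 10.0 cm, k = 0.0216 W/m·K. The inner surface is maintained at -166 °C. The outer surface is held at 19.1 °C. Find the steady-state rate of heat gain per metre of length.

Q' = 32.6 W/m

Resistance network (inner→outer):
  R'_nickel alloy = ln(0.0418/0.0329)/(2πk) = 0.2394/(2π·11.7) = 0.003257 m·K/W
  R'_fibreglass batt = ln(0.0545/0.0418)/(2πk) = 0.2653/(2π·0.0352) = 1.200 m·K/W
  R'_phenolic foam = ln(0.100/0.0545)/(2πk) = 0.6070/(2π·0.0216) = 4.472 m·K/W
ΣR = 0.003257 + 1.200 + 4.472 = 5.675 m·K/W
Q' = ΔT/ΣR = (-166 °C − 19.1 °C)/5.675 = -32.6 W/m
(Negative Q' ⇒ heat flows inward; heat gain = 32.6 W/m.)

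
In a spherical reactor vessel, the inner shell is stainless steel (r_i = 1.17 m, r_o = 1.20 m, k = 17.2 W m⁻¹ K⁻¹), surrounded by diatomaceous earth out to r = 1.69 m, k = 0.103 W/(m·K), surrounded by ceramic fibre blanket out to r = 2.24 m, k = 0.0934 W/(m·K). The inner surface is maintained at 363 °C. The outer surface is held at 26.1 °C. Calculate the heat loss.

Q = 1080 W

Series thermal resistances, inner to outer:
  R_stainless steel = (1/1.17 − 1/1.20)/(4πk) = 0.02137/(4π·17.2) = 9.886×10^-5 K/W
  R_diatomaceous earth = (1/1.20 − 1/1.69)/(4πk) = 0.2416/(4π·0.103) = 0.1867 K/W
  R_ceramic fibre blanket = (1/1.69 − 1/2.24)/(4πk) = 0.1453/(4π·0.0934) = 0.1238 K/W
ΣR = 9.886×10^-5 + 0.1867 + 0.1238 = 0.3106 K/W
Q = ΔT/ΣR = (363 °C − 26.1 °C)/0.3106 = 1080 W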